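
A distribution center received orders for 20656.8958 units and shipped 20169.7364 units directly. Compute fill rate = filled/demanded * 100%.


FR = 20169.7364 / 20656.8958 * 100 = 97.6417

97.6417%


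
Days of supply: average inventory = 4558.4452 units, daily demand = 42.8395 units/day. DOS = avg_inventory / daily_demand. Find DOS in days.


DOS = 4558.4452 / 42.8395 = 106.4075

106.4075 days


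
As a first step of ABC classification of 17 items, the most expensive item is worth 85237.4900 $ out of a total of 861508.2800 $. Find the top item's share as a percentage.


Top item = 85237.4900
Total = 861508.2800
Percentage = 85237.4900 / 861508.2800 * 100 = 9.8940

9.8940%


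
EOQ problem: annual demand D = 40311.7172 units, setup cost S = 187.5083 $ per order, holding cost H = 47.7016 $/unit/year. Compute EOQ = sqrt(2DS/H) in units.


2*D*S = 2 * 40311.7172 * 187.5083 = 15117563.1245
2*D*S/H = 316919.4141
EOQ = sqrt(316919.4141) = 562.9560

562.9560 units


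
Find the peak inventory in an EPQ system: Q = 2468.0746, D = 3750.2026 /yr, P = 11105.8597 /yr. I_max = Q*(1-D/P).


D/P = 0.3377
1 - D/P = 0.6623
I_max = 2468.0746 * 0.6623 = 1634.6605

1634.6605 units


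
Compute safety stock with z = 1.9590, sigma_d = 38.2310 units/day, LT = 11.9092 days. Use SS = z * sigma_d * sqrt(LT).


sqrt(LT) = sqrt(11.9092) = 3.4510
SS = 1.9590 * 38.2310 * 3.4510 = 258.4588

258.4588 units


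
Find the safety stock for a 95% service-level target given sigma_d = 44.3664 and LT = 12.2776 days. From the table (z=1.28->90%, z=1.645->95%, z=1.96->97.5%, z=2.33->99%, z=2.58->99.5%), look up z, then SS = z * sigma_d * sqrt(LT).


From the table, SL = 95% corresponds to z = 1.645
sqrt(LT) = sqrt(12.2776) = 3.5039
SS = 1.645 * 44.3664 * 3.5039 = 255.7271

255.7271 units


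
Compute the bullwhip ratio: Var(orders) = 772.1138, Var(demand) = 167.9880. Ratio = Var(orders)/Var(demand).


BW = 772.1138 / 167.9880 = 4.5962

4.5962


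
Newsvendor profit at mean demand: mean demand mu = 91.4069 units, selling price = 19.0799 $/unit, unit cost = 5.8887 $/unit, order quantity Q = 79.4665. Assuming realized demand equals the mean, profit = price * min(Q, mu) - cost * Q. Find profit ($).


Sales at mu = min(79.4665, 91.4069) = 79.4665
Revenue = 19.0799 * 79.4665 = 1516.2129
Total cost = 5.8887 * 79.4665 = 467.9544
Profit = 1516.2129 - 467.9544 = 1048.2585

1048.2585 $


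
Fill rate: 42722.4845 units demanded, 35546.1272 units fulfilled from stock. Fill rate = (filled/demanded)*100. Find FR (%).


FR = 35546.1272 / 42722.4845 * 100 = 83.2024

83.2024%


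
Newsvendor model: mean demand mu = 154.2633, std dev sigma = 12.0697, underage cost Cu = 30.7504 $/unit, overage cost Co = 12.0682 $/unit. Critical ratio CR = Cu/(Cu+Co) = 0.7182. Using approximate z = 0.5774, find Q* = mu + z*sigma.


CR = Cu/(Cu+Co) = 30.7504/(30.7504+12.0682) = 0.7182
z = 0.5774
Q* = 154.2633 + 0.5774 * 12.0697 = 161.2323

161.2323 units


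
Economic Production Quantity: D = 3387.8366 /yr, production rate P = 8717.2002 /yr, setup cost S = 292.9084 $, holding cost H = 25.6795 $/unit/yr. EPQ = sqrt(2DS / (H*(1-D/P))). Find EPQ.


1 - D/P = 1 - 0.3886 = 0.6114
H*(1-D/P) = 15.6995
2DS = 1984651.5959
EPQ = sqrt(126415.2253) = 355.5492

355.5492 units


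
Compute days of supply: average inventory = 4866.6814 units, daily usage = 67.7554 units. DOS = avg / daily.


DOS = 4866.6814 / 67.7554 = 71.8272

71.8272 days


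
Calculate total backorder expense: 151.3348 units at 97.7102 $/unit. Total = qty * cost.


Total = 151.3348 * 97.7102 = 14786.9536

14786.9536 $


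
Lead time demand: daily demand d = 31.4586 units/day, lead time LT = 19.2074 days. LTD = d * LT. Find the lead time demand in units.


LTD = 31.4586 * 19.2074 = 604.2379

604.2379 units


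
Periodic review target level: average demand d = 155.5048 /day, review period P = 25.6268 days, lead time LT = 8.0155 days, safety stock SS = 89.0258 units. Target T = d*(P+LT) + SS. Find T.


P + LT = 33.6423
d*(P+LT) = 155.5048 * 33.6423 = 5231.5391
T = 5231.5391 + 89.0258 = 5320.5649

5320.5649 units


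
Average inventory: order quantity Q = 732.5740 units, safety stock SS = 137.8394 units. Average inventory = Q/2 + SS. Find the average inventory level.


Q/2 = 366.2870
Avg = 366.2870 + 137.8394 = 504.1264

504.1264 units


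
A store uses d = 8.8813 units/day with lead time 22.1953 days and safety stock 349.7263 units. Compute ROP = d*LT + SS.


d*LT = 8.8813 * 22.1953 = 197.1231
ROP = 197.1231 + 349.7263 = 546.8494

546.8494 units


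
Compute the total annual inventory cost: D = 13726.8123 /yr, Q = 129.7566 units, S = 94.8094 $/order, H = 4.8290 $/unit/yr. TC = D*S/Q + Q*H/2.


Ordering cost = D*S/Q = 10029.7853
Holding cost = Q*H/2 = 313.2973
TC = 10029.7853 + 313.2973 = 10343.0826

10343.0826 $/yr


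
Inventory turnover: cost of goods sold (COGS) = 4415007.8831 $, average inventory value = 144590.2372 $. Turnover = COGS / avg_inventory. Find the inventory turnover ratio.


Turnover = 4415007.8831 / 144590.2372 = 30.5346

30.5346


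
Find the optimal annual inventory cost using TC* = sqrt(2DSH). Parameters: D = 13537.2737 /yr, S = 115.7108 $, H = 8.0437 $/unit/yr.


2*D*S*H = 25199444.4408
TC* = sqrt(25199444.4408) = 5019.9048

5019.9048 $/yr


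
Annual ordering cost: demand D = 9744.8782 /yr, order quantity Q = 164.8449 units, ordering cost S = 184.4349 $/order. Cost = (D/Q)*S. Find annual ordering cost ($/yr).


Number of orders = D/Q = 59.1154
Cost = 59.1154 * 184.4349 = 10902.9496

10902.9496 $/yr


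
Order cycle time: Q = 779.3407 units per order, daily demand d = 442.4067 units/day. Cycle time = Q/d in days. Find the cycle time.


Cycle = 779.3407 / 442.4067 = 1.7616

1.7616 days


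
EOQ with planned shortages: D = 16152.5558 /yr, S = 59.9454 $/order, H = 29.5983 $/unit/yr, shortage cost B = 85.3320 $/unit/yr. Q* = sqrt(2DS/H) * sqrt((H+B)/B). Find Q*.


sqrt(2DS/H) = 255.7880
sqrt((H+B)/B) = 1.1605
Q* = 255.7880 * 1.1605 = 296.8530

296.8530 units


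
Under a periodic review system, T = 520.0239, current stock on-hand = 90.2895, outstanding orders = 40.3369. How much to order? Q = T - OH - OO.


Inventory position = OH + OO = 90.2895 + 40.3369 = 130.6264
Q = 520.0239 - 130.6264 = 389.3975

389.3975 units


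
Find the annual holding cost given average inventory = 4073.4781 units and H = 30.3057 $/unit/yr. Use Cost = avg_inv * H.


Cost = 4073.4781 * 30.3057 = 123449.6053

123449.6053 $/yr


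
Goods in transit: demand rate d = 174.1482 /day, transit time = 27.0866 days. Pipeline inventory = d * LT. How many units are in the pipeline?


Pipeline = 174.1482 * 27.0866 = 4717.0826

4717.0826 units


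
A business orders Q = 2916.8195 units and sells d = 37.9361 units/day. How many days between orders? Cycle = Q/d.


Cycle = 2916.8195 / 37.9361 = 76.8877

76.8877 days


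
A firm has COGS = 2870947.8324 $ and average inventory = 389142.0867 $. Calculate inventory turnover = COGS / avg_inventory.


Turnover = 2870947.8324 / 389142.0867 = 7.3776

7.3776


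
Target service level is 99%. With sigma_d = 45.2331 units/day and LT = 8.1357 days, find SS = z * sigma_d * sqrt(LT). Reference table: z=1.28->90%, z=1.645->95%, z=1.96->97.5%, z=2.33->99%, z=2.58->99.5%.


From the table, SL = 99% corresponds to z = 2.33
sqrt(LT) = sqrt(8.1357) = 2.8523
SS = 2.33 * 45.2331 * 2.8523 = 300.6144

300.6144 units


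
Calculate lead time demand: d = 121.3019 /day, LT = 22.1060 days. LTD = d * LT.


LTD = 121.3019 * 22.1060 = 2681.4998

2681.4998 units


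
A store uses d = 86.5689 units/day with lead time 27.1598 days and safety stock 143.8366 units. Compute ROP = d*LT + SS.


d*LT = 86.5689 * 27.1598 = 2351.1940
ROP = 2351.1940 + 143.8366 = 2495.0306

2495.0306 units


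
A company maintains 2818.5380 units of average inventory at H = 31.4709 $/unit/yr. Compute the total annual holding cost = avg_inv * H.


Cost = 2818.5380 * 31.4709 = 88701.9275

88701.9275 $/yr


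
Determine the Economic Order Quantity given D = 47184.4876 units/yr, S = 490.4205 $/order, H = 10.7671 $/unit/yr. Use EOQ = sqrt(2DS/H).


2*D*S = 2 * 47184.4876 * 490.4205 = 46280480.0021
2*D*S/H = 4298323.5971
EOQ = sqrt(4298323.5971) = 2073.2399

2073.2399 units


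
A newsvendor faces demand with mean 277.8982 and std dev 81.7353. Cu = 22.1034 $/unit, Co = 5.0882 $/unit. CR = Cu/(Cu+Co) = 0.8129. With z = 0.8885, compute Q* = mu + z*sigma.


CR = Cu/(Cu+Co) = 22.1034/(22.1034+5.0882) = 0.8129
z = 0.8885
Q* = 277.8982 + 0.8885 * 81.7353 = 350.5200

350.5200 units


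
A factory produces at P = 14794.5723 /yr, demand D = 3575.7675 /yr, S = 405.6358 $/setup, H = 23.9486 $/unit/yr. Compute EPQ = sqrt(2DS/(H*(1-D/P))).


1 - D/P = 1 - 0.2417 = 0.7583
H*(1-D/P) = 18.1604
2DS = 2900918.6210
EPQ = sqrt(159739.1019) = 399.6737

399.6737 units


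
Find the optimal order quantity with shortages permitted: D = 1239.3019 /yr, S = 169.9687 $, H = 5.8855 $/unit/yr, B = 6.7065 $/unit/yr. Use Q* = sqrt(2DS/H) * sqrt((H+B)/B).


sqrt(2DS/H) = 267.5447
sqrt((H+B)/B) = 1.3702
Q* = 267.5447 * 1.3702 = 366.6028

366.6028 units


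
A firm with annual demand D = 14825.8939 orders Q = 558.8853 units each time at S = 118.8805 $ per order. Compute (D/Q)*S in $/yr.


Number of orders = D/Q = 26.5276
Cost = 26.5276 * 118.8805 = 3153.6161

3153.6161 $/yr


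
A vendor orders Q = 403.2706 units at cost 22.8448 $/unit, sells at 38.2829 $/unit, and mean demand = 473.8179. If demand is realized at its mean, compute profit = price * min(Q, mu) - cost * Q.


Sales at mu = min(403.2706, 473.8179) = 403.2706
Revenue = 38.2829 * 403.2706 = 15438.3681
Total cost = 22.8448 * 403.2706 = 9212.6362
Profit = 15438.3681 - 9212.6362 = 6225.7318

6225.7318 $


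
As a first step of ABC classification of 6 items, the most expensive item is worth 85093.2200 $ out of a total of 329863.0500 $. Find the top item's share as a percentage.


Top item = 85093.2200
Total = 329863.0500
Percentage = 85093.2200 / 329863.0500 * 100 = 25.7965

25.7965%


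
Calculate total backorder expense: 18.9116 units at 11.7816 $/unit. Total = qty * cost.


Total = 18.9116 * 11.7816 = 222.8089

222.8089 $


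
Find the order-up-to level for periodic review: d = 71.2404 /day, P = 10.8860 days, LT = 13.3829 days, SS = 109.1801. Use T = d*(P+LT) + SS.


P + LT = 24.2689
d*(P+LT) = 71.2404 * 24.2689 = 1728.9261
T = 1728.9261 + 109.1801 = 1838.1062

1838.1062 units


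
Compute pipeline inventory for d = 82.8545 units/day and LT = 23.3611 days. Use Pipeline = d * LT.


Pipeline = 82.8545 * 23.3611 = 1935.5723

1935.5723 units


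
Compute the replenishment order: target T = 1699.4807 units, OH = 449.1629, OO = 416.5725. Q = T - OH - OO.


Inventory position = OH + OO = 449.1629 + 416.5725 = 865.7354
Q = 1699.4807 - 865.7354 = 833.7453

833.7453 units


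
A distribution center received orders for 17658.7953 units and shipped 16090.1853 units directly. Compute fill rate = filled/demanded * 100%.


FR = 16090.1853 / 17658.7953 * 100 = 91.1171

91.1171%


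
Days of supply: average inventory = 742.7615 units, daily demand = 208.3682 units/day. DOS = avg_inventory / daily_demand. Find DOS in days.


DOS = 742.7615 / 208.3682 = 3.5647

3.5647 days


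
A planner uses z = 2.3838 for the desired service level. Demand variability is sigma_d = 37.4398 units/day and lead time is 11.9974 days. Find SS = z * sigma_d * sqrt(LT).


sqrt(LT) = sqrt(11.9974) = 3.4637
SS = 2.3838 * 37.4398 * 3.4637 = 309.1341

309.1341 units


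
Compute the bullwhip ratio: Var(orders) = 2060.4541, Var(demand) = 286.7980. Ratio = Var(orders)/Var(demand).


BW = 2060.4541 / 286.7980 = 7.1843

7.1843


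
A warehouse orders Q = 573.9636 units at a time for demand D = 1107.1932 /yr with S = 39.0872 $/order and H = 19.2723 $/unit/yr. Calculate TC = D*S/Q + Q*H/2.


Ordering cost = D*S/Q = 75.4004
Holding cost = Q*H/2 = 5530.7993
TC = 75.4004 + 5530.7993 = 5606.1997

5606.1997 $/yr


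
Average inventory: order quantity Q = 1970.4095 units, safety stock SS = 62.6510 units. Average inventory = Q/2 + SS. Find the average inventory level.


Q/2 = 985.2047
Avg = 985.2047 + 62.6510 = 1047.8557

1047.8557 units


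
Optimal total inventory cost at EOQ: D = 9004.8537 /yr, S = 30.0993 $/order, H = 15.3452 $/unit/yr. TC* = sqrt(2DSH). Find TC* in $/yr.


2*D*S*H = 8318319.6622
TC* = sqrt(8318319.6622) = 2884.1497

2884.1497 $/yr


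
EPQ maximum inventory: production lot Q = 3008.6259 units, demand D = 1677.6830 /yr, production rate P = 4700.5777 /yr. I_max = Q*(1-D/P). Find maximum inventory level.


D/P = 0.3569
1 - D/P = 0.6431
I_max = 3008.6259 * 0.6431 = 1934.8173

1934.8173 units


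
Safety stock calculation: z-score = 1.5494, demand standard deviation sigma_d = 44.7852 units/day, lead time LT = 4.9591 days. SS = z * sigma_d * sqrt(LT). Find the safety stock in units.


sqrt(LT) = sqrt(4.9591) = 2.2269
SS = 1.5494 * 44.7852 * 2.2269 = 154.5253

154.5253 units


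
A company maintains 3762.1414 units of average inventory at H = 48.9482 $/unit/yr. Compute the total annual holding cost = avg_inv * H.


Cost = 3762.1414 * 48.9482 = 184150.0497

184150.0497 $/yr


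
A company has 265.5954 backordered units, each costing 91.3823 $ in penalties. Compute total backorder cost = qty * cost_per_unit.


Total = 265.5954 * 91.3823 = 24270.7185

24270.7185 $


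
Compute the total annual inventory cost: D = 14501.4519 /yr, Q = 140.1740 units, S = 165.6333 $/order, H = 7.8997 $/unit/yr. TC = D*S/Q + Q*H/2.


Ordering cost = D*S/Q = 17135.2985
Holding cost = Q*H/2 = 553.6663
TC = 17135.2985 + 553.6663 = 17688.9648

17688.9648 $/yr


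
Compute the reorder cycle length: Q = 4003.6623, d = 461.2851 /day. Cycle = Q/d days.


Cycle = 4003.6623 / 461.2851 = 8.6794

8.6794 days


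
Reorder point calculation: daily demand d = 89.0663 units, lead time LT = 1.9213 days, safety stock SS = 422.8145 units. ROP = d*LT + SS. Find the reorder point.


d*LT = 89.0663 * 1.9213 = 171.1231
ROP = 171.1231 + 422.8145 = 593.9376

593.9376 units


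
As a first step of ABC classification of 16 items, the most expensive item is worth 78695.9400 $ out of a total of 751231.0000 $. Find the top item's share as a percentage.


Top item = 78695.9400
Total = 751231.0000
Percentage = 78695.9400 / 751231.0000 * 100 = 10.4756

10.4756%


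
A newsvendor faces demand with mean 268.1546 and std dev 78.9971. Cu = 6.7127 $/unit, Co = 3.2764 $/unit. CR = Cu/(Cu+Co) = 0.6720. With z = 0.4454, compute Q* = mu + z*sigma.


CR = Cu/(Cu+Co) = 6.7127/(6.7127+3.2764) = 0.6720
z = 0.4454
Q* = 268.1546 + 0.4454 * 78.9971 = 303.3399

303.3399 units


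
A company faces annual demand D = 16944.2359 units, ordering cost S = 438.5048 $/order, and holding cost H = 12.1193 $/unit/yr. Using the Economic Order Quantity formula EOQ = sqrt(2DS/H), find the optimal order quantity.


2*D*S = 2 * 16944.2359 * 438.5048 = 14860257.5490
2*D*S/H = 1226164.6753
EOQ = sqrt(1226164.6753) = 1107.3232

1107.3232 units


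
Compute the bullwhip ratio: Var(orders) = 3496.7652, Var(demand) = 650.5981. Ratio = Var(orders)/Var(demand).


BW = 3496.7652 / 650.5981 = 5.3747

5.3747


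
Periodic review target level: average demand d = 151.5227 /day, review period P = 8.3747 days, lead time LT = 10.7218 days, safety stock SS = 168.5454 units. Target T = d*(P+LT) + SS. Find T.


P + LT = 19.0965
d*(P+LT) = 151.5227 * 19.0965 = 2893.5532
T = 2893.5532 + 168.5454 = 3062.0986

3062.0986 units


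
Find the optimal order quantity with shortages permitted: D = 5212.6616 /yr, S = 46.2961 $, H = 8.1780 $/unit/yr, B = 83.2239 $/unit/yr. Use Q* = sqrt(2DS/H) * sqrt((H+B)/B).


sqrt(2DS/H) = 242.9369
sqrt((H+B)/B) = 1.0480
Q* = 242.9369 * 1.0480 = 254.5933

254.5933 units


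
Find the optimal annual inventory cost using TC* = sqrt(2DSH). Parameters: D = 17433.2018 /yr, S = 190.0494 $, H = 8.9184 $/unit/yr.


2*D*S*H = 59096342.4898
TC* = sqrt(59096342.4898) = 7687.4146

7687.4146 $/yr


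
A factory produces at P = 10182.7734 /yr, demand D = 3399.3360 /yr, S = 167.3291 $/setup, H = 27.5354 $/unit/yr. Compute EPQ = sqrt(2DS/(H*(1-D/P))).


1 - D/P = 1 - 0.3338 = 0.6662
H*(1-D/P) = 18.3432
2DS = 1137615.6670
EPQ = sqrt(62018.3821) = 249.0349

249.0349 units


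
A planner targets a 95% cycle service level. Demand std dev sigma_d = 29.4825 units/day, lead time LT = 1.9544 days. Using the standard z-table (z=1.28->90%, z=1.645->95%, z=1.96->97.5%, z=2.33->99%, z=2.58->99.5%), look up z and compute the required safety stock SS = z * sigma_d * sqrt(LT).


From the table, SL = 95% corresponds to z = 1.645
sqrt(LT) = sqrt(1.9544) = 1.3980
SS = 1.645 * 29.4825 * 1.3980 = 67.8011

67.8011 units


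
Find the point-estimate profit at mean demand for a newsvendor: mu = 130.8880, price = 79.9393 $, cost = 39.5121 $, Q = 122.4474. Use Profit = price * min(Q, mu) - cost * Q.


Sales at mu = min(122.4474, 130.8880) = 122.4474
Revenue = 79.9393 * 122.4474 = 9788.3594
Total cost = 39.5121 * 122.4474 = 4838.1539
Profit = 9788.3594 - 4838.1539 = 4950.2055

4950.2055 $


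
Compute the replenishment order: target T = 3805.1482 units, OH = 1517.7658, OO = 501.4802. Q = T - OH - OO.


Inventory position = OH + OO = 1517.7658 + 501.4802 = 2019.2460
Q = 3805.1482 - 2019.2460 = 1785.9022

1785.9022 units


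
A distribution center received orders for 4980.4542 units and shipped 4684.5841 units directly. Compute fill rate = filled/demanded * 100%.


FR = 4684.5841 / 4980.4542 * 100 = 94.0594

94.0594%


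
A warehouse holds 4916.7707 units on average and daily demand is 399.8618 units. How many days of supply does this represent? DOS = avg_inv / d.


DOS = 4916.7707 / 399.8618 = 12.2962

12.2962 days


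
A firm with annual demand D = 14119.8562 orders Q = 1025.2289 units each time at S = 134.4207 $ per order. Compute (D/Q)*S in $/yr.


Number of orders = D/Q = 13.7724
Cost = 13.7724 * 134.4207 = 1851.2948

1851.2948 $/yr


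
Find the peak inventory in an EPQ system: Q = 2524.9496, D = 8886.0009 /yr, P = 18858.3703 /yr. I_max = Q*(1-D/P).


D/P = 0.4712
1 - D/P = 0.5288
I_max = 2524.9496 * 0.5288 = 1335.2018

1335.2018 units


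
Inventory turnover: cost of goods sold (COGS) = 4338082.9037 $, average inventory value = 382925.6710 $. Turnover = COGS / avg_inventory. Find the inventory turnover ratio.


Turnover = 4338082.9037 / 382925.6710 = 11.3288

11.3288


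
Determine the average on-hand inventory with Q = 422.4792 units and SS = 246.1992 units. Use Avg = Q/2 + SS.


Q/2 = 211.2396
Avg = 211.2396 + 246.1992 = 457.4388

457.4388 units


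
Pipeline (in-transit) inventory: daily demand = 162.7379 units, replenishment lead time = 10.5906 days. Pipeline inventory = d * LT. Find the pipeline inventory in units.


Pipeline = 162.7379 * 10.5906 = 1723.4920

1723.4920 units


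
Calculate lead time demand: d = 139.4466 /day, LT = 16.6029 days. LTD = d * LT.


LTD = 139.4466 * 16.6029 = 2315.2180

2315.2180 units


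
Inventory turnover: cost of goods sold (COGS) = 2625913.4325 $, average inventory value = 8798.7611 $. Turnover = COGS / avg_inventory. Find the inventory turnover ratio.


Turnover = 2625913.4325 / 8798.7611 = 298.4413

298.4413


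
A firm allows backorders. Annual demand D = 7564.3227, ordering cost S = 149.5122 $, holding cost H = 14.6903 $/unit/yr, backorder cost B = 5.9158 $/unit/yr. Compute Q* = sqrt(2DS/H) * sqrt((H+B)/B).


sqrt(2DS/H) = 392.3946
sqrt((H+B)/B) = 1.8663
Q* = 392.3946 * 1.8663 = 732.3424

732.3424 units


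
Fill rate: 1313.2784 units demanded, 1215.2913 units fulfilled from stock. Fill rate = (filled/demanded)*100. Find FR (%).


FR = 1215.2913 / 1313.2784 * 100 = 92.5387

92.5387%


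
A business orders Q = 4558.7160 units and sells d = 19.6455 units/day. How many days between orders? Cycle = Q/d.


Cycle = 4558.7160 / 19.6455 = 232.0489

232.0489 days


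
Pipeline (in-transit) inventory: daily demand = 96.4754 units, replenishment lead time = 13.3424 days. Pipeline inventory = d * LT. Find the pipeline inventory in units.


Pipeline = 96.4754 * 13.3424 = 1287.2134

1287.2134 units


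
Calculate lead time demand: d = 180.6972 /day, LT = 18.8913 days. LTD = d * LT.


LTD = 180.6972 * 18.8913 = 3413.6050

3413.6050 units


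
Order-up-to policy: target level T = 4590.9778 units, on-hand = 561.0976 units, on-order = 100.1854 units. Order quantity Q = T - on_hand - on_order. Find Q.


Inventory position = OH + OO = 561.0976 + 100.1854 = 661.2830
Q = 4590.9778 - 661.2830 = 3929.6948

3929.6948 units


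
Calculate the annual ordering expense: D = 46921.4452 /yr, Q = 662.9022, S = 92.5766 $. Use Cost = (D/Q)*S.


Number of orders = D/Q = 70.7819
Cost = 70.7819 * 92.5766 = 6552.7432

6552.7432 $/yr


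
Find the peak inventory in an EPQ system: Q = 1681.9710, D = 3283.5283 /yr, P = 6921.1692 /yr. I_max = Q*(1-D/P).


D/P = 0.4744
1 - D/P = 0.5256
I_max = 1681.9710 * 0.5256 = 884.0134

884.0134 units


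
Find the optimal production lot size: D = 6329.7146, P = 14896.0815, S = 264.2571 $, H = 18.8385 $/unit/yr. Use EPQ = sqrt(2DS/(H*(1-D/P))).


1 - D/P = 1 - 0.4249 = 0.5751
H*(1-D/P) = 10.8336
2DS = 3345344.0480
EPQ = sqrt(308794.7000) = 555.6930

555.6930 units


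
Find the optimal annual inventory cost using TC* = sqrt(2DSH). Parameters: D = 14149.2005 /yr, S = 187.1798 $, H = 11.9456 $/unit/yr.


2*D*S*H = 63274517.7102
TC* = sqrt(63274517.7102) = 7954.5281

7954.5281 $/yr


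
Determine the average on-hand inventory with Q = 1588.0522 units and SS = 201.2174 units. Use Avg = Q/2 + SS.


Q/2 = 794.0261
Avg = 794.0261 + 201.2174 = 995.2435

995.2435 units


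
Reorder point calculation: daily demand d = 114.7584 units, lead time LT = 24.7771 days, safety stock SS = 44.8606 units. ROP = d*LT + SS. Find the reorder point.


d*LT = 114.7584 * 24.7771 = 2843.3804
ROP = 2843.3804 + 44.8606 = 2888.2410

2888.2410 units


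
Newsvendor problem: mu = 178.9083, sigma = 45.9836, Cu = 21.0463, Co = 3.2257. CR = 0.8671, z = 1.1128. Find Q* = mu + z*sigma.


CR = Cu/(Cu+Co) = 21.0463/(21.0463+3.2257) = 0.8671
z = 1.1128
Q* = 178.9083 + 1.1128 * 45.9836 = 230.0789

230.0789 units


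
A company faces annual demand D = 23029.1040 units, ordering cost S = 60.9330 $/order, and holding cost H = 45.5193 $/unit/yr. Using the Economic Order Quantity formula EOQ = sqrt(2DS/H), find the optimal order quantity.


2*D*S = 2 * 23029.1040 * 60.9330 = 2806464.7881
2*D*S/H = 61654.3925
EOQ = sqrt(61654.3925) = 248.3030

248.3030 units


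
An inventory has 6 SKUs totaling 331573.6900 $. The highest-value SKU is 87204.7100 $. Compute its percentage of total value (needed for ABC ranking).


Top item = 87204.7100
Total = 331573.6900
Percentage = 87204.7100 / 331573.6900 * 100 = 26.3003

26.3003%


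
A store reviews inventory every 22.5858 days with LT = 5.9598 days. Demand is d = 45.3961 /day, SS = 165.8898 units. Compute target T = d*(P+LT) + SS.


P + LT = 28.5456
d*(P+LT) = 45.3961 * 28.5456 = 1295.8589
T = 1295.8589 + 165.8898 = 1461.7487

1461.7487 units


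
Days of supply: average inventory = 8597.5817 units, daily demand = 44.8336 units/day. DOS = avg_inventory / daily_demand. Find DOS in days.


DOS = 8597.5817 / 44.8336 = 191.7665

191.7665 days


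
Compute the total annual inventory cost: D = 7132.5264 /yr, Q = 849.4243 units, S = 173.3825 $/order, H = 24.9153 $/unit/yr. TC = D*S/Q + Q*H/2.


Ordering cost = D*S/Q = 1455.8746
Holding cost = Q*H/2 = 10581.8306
TC = 1455.8746 + 10581.8306 = 12037.7052

12037.7052 $/yr


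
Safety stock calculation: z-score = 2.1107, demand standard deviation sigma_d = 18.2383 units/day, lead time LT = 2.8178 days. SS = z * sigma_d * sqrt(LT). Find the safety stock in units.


sqrt(LT) = sqrt(2.8178) = 1.6786
SS = 2.1107 * 18.2383 * 1.6786 = 64.6199

64.6199 units


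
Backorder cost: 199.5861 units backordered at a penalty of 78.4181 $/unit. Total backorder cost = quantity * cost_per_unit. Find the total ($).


Total = 199.5861 * 78.4181 = 15651.1627

15651.1627 $


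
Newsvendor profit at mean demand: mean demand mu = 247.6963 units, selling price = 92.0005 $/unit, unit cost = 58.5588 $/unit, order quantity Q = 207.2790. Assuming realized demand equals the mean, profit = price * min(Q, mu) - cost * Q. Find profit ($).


Sales at mu = min(207.2790, 247.6963) = 207.2790
Revenue = 92.0005 * 207.2790 = 19069.7716
Total cost = 58.5588 * 207.2790 = 12138.0095
Profit = 19069.7716 - 12138.0095 = 6931.7621

6931.7621 $


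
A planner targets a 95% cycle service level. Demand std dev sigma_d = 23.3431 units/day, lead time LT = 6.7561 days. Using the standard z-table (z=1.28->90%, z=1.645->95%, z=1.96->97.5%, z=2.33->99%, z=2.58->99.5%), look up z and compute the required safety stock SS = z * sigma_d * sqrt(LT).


From the table, SL = 95% corresponds to z = 1.645
sqrt(LT) = sqrt(6.7561) = 2.5992
SS = 1.645 * 23.3431 * 2.5992 = 99.8096

99.8096 units


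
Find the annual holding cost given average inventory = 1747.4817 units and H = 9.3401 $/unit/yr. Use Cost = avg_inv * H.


Cost = 1747.4817 * 9.3401 = 16321.6538

16321.6538 $/yr


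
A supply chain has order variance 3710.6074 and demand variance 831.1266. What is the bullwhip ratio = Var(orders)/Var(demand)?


BW = 3710.6074 / 831.1266 = 4.4646

4.4646


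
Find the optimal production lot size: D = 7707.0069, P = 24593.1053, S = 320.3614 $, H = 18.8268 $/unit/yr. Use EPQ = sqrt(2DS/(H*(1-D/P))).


1 - D/P = 1 - 0.3134 = 0.6866
H*(1-D/P) = 12.9268
2DS = 4938055.0406
EPQ = sqrt(382000.0950) = 618.0616

618.0616 units


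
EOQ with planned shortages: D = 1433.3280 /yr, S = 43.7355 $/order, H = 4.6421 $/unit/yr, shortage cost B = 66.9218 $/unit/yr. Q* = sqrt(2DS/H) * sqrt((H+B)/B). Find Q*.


sqrt(2DS/H) = 164.3416
sqrt((H+B)/B) = 1.0341
Q* = 164.3416 * 1.0341 = 169.9459

169.9459 units


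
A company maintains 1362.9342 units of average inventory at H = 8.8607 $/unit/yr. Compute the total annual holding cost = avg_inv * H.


Cost = 1362.9342 * 8.8607 = 12076.5511

12076.5511 $/yr


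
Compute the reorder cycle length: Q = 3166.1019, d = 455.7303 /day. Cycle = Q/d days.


Cycle = 3166.1019 / 455.7303 = 6.9473

6.9473 days


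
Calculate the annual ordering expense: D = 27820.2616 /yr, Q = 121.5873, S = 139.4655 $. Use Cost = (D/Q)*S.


Number of orders = D/Q = 228.8089
Cost = 228.8089 * 139.4655 = 31910.9536

31910.9536 $/yr


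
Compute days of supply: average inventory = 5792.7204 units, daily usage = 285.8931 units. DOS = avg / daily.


DOS = 5792.7204 / 285.8931 = 20.2618

20.2618 days


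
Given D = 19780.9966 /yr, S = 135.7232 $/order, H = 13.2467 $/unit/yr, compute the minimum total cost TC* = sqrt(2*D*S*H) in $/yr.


2*D*S*H = 71127894.8951
TC* = sqrt(71127894.8951) = 8433.7355

8433.7355 $/yr


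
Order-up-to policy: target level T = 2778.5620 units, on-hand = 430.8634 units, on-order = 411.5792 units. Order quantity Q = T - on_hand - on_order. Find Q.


Inventory position = OH + OO = 430.8634 + 411.5792 = 842.4426
Q = 2778.5620 - 842.4426 = 1936.1194

1936.1194 units


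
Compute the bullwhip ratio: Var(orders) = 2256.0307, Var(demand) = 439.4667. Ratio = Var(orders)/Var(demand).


BW = 2256.0307 / 439.4667 = 5.1336

5.1336


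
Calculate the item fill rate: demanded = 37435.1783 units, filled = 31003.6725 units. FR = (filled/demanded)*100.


FR = 31003.6725 / 37435.1783 * 100 = 82.8196

82.8196%


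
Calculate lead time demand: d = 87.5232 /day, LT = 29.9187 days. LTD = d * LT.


LTD = 87.5232 * 29.9187 = 2618.5804

2618.5804 units


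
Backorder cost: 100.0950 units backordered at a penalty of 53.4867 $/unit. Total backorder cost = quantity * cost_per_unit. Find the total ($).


Total = 100.0950 * 53.4867 = 5353.7512

5353.7512 $


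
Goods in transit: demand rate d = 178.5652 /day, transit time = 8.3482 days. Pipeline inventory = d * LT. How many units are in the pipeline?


Pipeline = 178.5652 * 8.3482 = 1490.6980

1490.6980 units


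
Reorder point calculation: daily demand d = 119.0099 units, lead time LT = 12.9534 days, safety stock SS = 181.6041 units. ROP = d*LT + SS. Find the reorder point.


d*LT = 119.0099 * 12.9534 = 1541.5828
ROP = 1541.5828 + 181.6041 = 1723.1869

1723.1869 units


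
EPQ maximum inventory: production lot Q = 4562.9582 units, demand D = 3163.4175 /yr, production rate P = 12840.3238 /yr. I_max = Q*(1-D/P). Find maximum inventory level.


D/P = 0.2464
1 - D/P = 0.7536
I_max = 4562.9582 * 0.7536 = 3438.8010

3438.8010 units


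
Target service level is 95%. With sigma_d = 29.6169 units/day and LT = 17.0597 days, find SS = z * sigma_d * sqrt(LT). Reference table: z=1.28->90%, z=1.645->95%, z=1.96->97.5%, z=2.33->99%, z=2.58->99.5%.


From the table, SL = 95% corresponds to z = 1.645
sqrt(LT) = sqrt(17.0597) = 4.1303
SS = 1.645 * 29.6169 * 4.1303 = 201.2293

201.2293 units


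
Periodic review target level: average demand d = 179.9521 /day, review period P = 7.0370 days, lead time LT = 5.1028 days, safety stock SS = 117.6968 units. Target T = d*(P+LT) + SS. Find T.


P + LT = 12.1398
d*(P+LT) = 179.9521 * 12.1398 = 2184.5825
T = 2184.5825 + 117.6968 = 2302.2793

2302.2793 units


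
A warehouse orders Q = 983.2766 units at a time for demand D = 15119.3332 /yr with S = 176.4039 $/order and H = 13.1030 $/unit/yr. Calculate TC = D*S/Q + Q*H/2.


Ordering cost = D*S/Q = 2712.4711
Holding cost = Q*H/2 = 6441.9366
TC = 2712.4711 + 6441.9366 = 9154.4077

9154.4077 $/yr


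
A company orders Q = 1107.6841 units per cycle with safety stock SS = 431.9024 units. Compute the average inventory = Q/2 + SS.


Q/2 = 553.8420
Avg = 553.8420 + 431.9024 = 985.7444

985.7444 units


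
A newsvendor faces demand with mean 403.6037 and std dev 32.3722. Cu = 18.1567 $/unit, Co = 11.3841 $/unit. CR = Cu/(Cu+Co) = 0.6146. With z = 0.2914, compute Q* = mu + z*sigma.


CR = Cu/(Cu+Co) = 18.1567/(18.1567+11.3841) = 0.6146
z = 0.2914
Q* = 403.6037 + 0.2914 * 32.3722 = 413.0370

413.0370 units


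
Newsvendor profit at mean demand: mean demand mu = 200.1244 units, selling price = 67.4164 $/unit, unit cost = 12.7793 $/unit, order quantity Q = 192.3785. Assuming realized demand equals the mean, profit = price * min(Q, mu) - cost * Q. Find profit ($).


Sales at mu = min(192.3785, 200.1244) = 192.3785
Revenue = 67.4164 * 192.3785 = 12969.4659
Total cost = 12.7793 * 192.3785 = 2458.4626
Profit = 12969.4659 - 2458.4626 = 10511.0033

10511.0033 $


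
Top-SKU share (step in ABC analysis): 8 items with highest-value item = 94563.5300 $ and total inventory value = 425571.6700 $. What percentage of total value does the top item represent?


Top item = 94563.5300
Total = 425571.6700
Percentage = 94563.5300 / 425571.6700 * 100 = 22.2204

22.2204%


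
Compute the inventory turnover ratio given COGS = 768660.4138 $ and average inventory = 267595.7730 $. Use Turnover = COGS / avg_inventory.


Turnover = 768660.4138 / 267595.7730 = 2.8725

2.8725


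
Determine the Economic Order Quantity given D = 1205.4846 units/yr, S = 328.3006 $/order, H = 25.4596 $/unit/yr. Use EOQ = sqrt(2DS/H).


2*D*S = 2 * 1205.4846 * 328.3006 = 791522.6349
2*D*S/H = 31089.3586
EOQ = sqrt(31089.3586) = 176.3217

176.3217 units


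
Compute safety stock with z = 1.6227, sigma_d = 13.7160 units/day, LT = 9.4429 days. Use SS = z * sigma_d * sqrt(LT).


sqrt(LT) = sqrt(9.4429) = 3.0729
SS = 1.6227 * 13.7160 * 3.0729 = 68.3941

68.3941 units


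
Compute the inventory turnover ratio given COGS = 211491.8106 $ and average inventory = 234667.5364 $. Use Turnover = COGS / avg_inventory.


Turnover = 211491.8106 / 234667.5364 = 0.9012

0.9012


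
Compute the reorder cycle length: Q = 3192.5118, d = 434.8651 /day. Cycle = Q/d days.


Cycle = 3192.5118 / 434.8651 = 7.3414

7.3414 days


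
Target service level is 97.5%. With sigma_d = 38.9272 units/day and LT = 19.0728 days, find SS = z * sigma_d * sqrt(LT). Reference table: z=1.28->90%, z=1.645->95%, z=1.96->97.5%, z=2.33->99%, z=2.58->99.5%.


From the table, SL = 97.5% corresponds to z = 1.96
sqrt(LT) = sqrt(19.0728) = 4.3672
SS = 1.96 * 38.9272 * 4.3672 = 333.2088

333.2088 units


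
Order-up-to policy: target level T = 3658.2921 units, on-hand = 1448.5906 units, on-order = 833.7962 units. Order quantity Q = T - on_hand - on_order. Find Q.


Inventory position = OH + OO = 1448.5906 + 833.7962 = 2282.3868
Q = 3658.2921 - 2282.3868 = 1375.9053

1375.9053 units


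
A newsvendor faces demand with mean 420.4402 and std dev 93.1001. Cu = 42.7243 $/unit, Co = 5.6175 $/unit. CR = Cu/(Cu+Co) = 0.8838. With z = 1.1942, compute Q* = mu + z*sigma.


CR = Cu/(Cu+Co) = 42.7243/(42.7243+5.6175) = 0.8838
z = 1.1942
Q* = 420.4402 + 1.1942 * 93.1001 = 531.6203

531.6203 units


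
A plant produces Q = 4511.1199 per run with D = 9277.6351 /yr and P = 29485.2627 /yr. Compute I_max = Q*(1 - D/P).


D/P = 0.3147
1 - D/P = 0.6853
I_max = 4511.1199 * 0.6853 = 3091.6812

3091.6812 units


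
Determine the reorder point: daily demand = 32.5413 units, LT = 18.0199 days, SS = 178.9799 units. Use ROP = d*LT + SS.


d*LT = 32.5413 * 18.0199 = 586.3910
ROP = 586.3910 + 178.9799 = 765.3709

765.3709 units


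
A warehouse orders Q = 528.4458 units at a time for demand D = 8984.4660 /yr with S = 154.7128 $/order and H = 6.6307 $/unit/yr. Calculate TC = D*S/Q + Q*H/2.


Ordering cost = D*S/Q = 2630.3774
Holding cost = Q*H/2 = 1751.9828
TC = 2630.3774 + 1751.9828 = 4382.3602

4382.3602 $/yr


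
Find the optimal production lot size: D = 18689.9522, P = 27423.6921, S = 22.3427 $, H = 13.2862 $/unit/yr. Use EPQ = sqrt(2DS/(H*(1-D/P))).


1 - D/P = 1 - 0.6815 = 0.3185
H*(1-D/P) = 4.2313
2DS = 835167.9900
EPQ = sqrt(197377.9914) = 444.2724

444.2724 units


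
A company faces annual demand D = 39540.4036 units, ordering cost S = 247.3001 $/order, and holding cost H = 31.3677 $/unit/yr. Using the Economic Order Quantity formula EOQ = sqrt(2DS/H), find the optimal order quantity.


2*D*S = 2 * 39540.4036 * 247.3001 = 19556691.5286
2*D*S/H = 623465.9069
EOQ = sqrt(623465.9069) = 789.5986

789.5986 units


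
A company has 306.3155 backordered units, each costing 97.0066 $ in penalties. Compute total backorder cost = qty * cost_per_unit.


Total = 306.3155 * 97.0066 = 29714.6252

29714.6252 $


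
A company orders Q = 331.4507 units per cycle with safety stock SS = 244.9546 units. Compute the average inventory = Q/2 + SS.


Q/2 = 165.7253
Avg = 165.7253 + 244.9546 = 410.6799

410.6799 units


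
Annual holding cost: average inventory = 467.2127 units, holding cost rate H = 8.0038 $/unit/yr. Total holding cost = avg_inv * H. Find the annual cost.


Cost = 467.2127 * 8.0038 = 3739.4770

3739.4770 $/yr


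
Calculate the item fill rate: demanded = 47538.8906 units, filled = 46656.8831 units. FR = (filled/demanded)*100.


FR = 46656.8831 / 47538.8906 * 100 = 98.1447

98.1447%


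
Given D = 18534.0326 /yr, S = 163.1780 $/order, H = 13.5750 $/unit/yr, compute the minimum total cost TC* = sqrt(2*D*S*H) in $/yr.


2*D*S*H = 82111003.9890
TC* = sqrt(82111003.9890) = 9061.5122

9061.5122 $/yr


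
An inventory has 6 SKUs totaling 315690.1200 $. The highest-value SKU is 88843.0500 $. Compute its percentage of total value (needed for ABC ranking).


Top item = 88843.0500
Total = 315690.1200
Percentage = 88843.0500 / 315690.1200 * 100 = 28.1425

28.1425%


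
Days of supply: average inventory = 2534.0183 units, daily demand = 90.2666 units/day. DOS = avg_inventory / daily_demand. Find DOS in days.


DOS = 2534.0183 / 90.2666 = 28.0726

28.0726 days


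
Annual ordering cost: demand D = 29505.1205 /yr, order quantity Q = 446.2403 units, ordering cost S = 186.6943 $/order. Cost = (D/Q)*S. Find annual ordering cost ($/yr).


Number of orders = D/Q = 66.1194
Cost = 66.1194 * 186.6943 = 12344.1066

12344.1066 $/yr


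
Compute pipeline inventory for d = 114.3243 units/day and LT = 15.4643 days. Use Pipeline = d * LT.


Pipeline = 114.3243 * 15.4643 = 1767.9453

1767.9453 units


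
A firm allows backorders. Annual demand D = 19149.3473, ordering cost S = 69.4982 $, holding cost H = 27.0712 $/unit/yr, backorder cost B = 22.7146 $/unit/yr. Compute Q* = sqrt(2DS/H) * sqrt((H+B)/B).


sqrt(2DS/H) = 313.5631
sqrt((H+B)/B) = 1.4805
Q* = 313.5631 * 1.4805 = 464.2215

464.2215 units


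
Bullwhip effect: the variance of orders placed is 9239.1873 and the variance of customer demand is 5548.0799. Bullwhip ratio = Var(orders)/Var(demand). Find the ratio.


BW = 9239.1873 / 5548.0799 = 1.6653

1.6653


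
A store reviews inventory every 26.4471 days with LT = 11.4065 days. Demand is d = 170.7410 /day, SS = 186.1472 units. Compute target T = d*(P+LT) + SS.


P + LT = 37.8536
d*(P+LT) = 170.7410 * 37.8536 = 6463.1615
T = 6463.1615 + 186.1472 = 6649.3087

6649.3087 units


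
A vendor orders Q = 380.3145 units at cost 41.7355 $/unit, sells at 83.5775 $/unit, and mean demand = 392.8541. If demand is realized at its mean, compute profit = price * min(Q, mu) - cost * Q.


Sales at mu = min(380.3145, 392.8541) = 380.3145
Revenue = 83.5775 * 380.3145 = 31785.7351
Total cost = 41.7355 * 380.3145 = 15872.6158
Profit = 31785.7351 - 15872.6158 = 15913.1193

15913.1193 $


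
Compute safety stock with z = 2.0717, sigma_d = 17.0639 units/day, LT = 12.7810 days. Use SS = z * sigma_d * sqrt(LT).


sqrt(LT) = sqrt(12.7810) = 3.5751
SS = 2.0717 * 17.0639 * 3.5751 = 126.3827

126.3827 units


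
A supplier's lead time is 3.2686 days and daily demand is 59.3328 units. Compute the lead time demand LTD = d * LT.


LTD = 59.3328 * 3.2686 = 193.9352

193.9352 units


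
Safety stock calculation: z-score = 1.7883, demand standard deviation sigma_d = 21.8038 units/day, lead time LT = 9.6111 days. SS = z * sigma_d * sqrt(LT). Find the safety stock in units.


sqrt(LT) = sqrt(9.6111) = 3.1002
SS = 1.7883 * 21.8038 * 3.1002 = 120.8813

120.8813 units


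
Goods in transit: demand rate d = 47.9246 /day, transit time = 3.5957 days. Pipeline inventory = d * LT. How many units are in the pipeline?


Pipeline = 47.9246 * 3.5957 = 172.3225

172.3225 units


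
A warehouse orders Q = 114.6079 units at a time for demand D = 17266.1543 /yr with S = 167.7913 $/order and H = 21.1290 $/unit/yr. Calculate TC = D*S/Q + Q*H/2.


Ordering cost = D*S/Q = 25278.4535
Holding cost = Q*H/2 = 1210.7752
TC = 25278.4535 + 1210.7752 = 26489.2287

26489.2287 $/yr


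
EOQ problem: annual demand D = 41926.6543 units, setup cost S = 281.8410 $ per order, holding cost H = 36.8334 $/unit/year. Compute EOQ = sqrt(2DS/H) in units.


2*D*S = 2 * 41926.6543 * 281.8410 = 23633300.3491
2*D*S/H = 641626.9025
EOQ = sqrt(641626.9025) = 801.0162

801.0162 units


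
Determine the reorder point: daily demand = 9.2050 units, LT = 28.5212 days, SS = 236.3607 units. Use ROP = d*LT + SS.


d*LT = 9.2050 * 28.5212 = 262.5376
ROP = 262.5376 + 236.3607 = 498.8983

498.8983 units


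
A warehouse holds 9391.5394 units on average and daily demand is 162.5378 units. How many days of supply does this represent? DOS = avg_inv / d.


DOS = 9391.5394 / 162.5378 = 57.7806

57.7806 days


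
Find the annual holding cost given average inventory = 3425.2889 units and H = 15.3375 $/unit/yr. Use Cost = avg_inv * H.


Cost = 3425.2889 * 15.3375 = 52535.3685

52535.3685 $/yr


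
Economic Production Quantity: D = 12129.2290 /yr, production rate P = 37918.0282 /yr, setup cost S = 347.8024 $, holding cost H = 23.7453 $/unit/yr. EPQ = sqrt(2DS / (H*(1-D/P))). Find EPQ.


1 - D/P = 1 - 0.3199 = 0.6801
H*(1-D/P) = 16.1496
2DS = 8437149.9127
EPQ = sqrt(522435.5596) = 722.7970

722.7970 units
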